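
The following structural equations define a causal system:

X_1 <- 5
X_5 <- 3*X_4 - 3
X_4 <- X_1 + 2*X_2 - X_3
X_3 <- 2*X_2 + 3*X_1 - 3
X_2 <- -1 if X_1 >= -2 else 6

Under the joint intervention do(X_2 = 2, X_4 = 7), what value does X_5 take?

Setting X_2 = 2, X_4 = 7 by intervention discards those variables' equations.
X_5 = 3*X_4 - 3  [with X_4=7]  = 18

18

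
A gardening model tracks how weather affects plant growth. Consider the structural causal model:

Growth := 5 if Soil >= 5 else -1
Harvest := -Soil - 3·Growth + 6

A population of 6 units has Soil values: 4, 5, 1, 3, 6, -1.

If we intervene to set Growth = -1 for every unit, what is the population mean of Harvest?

do(Growth=-1) breaks Growth's dependence on Soil. With Growth=-1 fixed, Harvest across the units is 5, 4, 8, 6, 3, 10, mean 6.

6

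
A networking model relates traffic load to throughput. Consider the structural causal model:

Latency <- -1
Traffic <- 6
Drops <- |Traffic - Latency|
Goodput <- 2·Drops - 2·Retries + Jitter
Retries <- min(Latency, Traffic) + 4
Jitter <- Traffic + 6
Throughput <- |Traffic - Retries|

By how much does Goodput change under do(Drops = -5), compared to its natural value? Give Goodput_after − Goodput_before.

-24

The intervention breaks the incoming arrows to Drops: Drops <- |Traffic - Latency| no longer applies, and Drops = -5.
Retries = min(Latency, Traffic) + 4  [with Latency=-1, Traffic=6]  = 3
Jitter = Traffic + 6  [with Traffic=6]  = 12
Goodput = 2·Drops - 2·Retries + Jitter  [with Drops=-5, Retries=3, Jitter=12]  = -4
Without intervention: Drops = |Traffic - Latency|  [with Traffic=6, Latency=-1]  = 7; Retries = min(Latency, Traffic) + 4  [with Latency=-1, Traffic=6]  = 3; Jitter = Traffic + 6  [with Traffic=6]  = 12; Goodput = 2·Drops - 2·Retries + Jitter  [with Drops=7, Retries=3, Jitter=12]  = 20.
Change = -4 − 20 = -24.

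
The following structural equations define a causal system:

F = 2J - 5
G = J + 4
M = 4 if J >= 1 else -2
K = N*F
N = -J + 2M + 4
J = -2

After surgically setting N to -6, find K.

54

do(N=-6) replaces the equation N = -J + 2M + 4 with the constant N = -6.
F = 2J - 5  [with J=-2]  = -9
K = N*F  [with N=-6, F=-9]  = 54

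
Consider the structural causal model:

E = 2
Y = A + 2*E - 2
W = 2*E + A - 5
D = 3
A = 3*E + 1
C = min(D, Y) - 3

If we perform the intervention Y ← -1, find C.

Intervening sets Y = -1 and removes its equation (Y = A + 2*E - 2).
C = min(D, Y) - 3  [with D=3, Y=-1]  = -4

-4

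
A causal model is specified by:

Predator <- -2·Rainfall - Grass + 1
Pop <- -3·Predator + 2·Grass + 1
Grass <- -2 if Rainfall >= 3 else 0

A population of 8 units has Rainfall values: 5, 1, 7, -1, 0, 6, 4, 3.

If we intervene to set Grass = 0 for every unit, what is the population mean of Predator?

-5.25

Under do(Grass=0), Grass's equation is replaced by Grass=0 for every unit. Per-unit Predator: -9, -1, -13, 3, 1, -11, -7, -5. Mean = -5.25.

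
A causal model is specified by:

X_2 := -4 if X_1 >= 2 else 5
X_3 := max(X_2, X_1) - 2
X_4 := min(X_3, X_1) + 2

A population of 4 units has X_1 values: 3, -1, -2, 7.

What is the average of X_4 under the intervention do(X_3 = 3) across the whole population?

Under do(X_3=3), X_3's equation is replaced by X_3=3 for every unit. Per-unit X_4: 5, 1, 0, 5. Mean = 2.75.

2.75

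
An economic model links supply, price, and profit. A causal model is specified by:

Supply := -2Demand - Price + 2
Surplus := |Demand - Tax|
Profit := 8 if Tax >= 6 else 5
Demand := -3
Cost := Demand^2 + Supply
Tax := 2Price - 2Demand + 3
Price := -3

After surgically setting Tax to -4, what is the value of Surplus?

1

Under do(Tax=-4), the mechanism Tax := 2Price - 2Demand + 3 is discarded; Tax is fixed at -4.
Surplus = |Demand - Tax|  [with Demand=-3, Tax=-4]  = 1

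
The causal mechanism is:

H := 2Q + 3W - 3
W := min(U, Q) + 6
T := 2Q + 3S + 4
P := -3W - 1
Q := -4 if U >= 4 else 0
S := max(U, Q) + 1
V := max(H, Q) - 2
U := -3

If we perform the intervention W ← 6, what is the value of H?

15

The intervention breaks the incoming arrows to W: W := min(U, Q) + 6 no longer applies, and W = 6.
Q = -4 if U >= 4 else 0  [with U=-3]  = 0
H = 2Q + 3W - 3  [with Q=0, W=6]  = 15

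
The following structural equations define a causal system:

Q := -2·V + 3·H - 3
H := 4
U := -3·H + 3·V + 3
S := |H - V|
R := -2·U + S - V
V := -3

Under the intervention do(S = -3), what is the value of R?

Intervening sets S = -3 and removes its equation (S := |H - V|).
U = -3·H + 3·V + 3  [with H=4, V=-3]  = -18
R = -2·U + S - V  [with U=-18, S=-3, V=-3]  = 36

36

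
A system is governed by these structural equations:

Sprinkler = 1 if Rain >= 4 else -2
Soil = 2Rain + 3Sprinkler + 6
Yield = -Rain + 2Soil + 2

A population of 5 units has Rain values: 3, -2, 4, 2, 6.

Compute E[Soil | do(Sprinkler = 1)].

Every unit gets Sprinkler=1 under the intervention. Soil values become 15, 5, 17, 13, 21; E[Soil|do(Sprinkler=1)] = 14.2.

14.2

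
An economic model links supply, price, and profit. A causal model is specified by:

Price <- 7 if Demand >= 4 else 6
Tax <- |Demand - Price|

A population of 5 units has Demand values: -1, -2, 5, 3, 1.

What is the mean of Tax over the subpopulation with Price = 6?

5.75

E[Tax|Price=6] averages over only the 4 units with Price=6 (Demand = -1, -2, 3, 1): Tax = 7, 8, 3, 5, mean 5.75.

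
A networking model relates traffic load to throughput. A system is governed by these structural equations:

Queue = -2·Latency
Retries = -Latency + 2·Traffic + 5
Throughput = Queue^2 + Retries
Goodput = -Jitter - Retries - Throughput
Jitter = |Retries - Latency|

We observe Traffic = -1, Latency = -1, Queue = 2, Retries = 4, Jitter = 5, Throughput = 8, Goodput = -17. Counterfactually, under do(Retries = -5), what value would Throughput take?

Under do(Retries=-5), the mechanism Retries = -Latency + 2·Traffic + 5 is discarded; Retries is fixed at -5.
Queue = -2·Latency  [with Latency=-1]  = 2
Throughput = Queue^2 + Retries  [with Queue=2, Retries=-5]  = -1

-1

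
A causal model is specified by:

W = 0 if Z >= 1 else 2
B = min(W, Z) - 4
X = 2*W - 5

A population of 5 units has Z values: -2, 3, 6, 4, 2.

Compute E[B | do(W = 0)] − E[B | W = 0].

-0.4

The intervention sets W=0 in all 5 units regardless of Z. Recomputing B per unit gives -6, -4, -4, -4, -4; average -4.4.
E[B|W=0] averages over only the 4 units with W=0 (Z = 3, 6, 4, 2): B = -4, -4, -4, -4, mean -4.
Difference = -4.4 − (-4) = -0.4.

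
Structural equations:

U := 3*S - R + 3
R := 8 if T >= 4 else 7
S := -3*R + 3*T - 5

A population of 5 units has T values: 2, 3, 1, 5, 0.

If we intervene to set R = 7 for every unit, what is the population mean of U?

-62.2

Under do(R=7), R's equation is replaced by R=7 for every unit. Per-unit U: -64, -55, -73, -37, -82. Mean = -62.2.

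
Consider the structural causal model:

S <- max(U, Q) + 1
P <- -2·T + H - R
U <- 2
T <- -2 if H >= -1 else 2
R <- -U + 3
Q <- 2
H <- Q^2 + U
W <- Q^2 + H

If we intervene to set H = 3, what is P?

do(H=3) replaces the equation H <- Q^2 + U with the constant H = 3.
T = -2 if H >= -1 else 2  [with H=3]  = -2
R = -U + 3  [with U=2]  = 1
P = -2·T + H - R  [with T=-2, H=3, R=1]  = 6

6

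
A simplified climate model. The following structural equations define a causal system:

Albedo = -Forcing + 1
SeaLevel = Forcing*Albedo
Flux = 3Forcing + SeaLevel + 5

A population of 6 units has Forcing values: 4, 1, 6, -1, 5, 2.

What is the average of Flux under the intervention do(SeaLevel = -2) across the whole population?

do(SeaLevel=-2) breaks SeaLevel's dependence on Forcing. With SeaLevel=-2 fixed, Flux across the units is 15, 6, 21, 0, 18, 9, mean 11.5.

11.5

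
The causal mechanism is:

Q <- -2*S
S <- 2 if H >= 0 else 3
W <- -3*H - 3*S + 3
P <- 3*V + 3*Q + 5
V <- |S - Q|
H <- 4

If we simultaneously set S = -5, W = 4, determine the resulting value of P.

80

Under do(S = -5, W = 4), each intervened variable's structural equation is replaced by its fixed value.
Q = -2*S  [with S=-5]  = 10
V = |S - Q|  [with S=-5, Q=10]  = 15
P = 3*V + 3*Q + 5  [with V=15, Q=10]  = 80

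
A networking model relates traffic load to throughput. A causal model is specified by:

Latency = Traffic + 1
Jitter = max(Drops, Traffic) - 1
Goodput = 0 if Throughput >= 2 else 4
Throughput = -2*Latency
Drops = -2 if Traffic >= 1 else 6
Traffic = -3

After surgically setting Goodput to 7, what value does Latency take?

-2

do(Goodput=7) replaces the equation Goodput = 0 if Throughput >= 2 else 4 with the constant Goodput = 7.
Latency is not downstream of the intervention, so its value is determined by the original equations.
Latency = Traffic + 1  [with Traffic=-3]  = -2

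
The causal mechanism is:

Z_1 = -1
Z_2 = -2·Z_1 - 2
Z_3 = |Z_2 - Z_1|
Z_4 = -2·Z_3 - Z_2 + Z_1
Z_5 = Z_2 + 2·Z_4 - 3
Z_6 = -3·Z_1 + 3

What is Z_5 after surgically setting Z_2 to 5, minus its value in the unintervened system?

do(Z_2=5) replaces the equation Z_2 = -2·Z_1 - 2 with the constant Z_2 = 5.
Z_3 = |Z_2 - Z_1|  [with Z_2=5, Z_1=-1]  = 6
Z_4 = -2·Z_3 - Z_2 + Z_1  [with Z_3=6, Z_2=5, Z_1=-1]  = -18
Z_5 = Z_2 + 2·Z_4 - 3  [with Z_2=5, Z_4=-18]  = -34
Without intervention: Z_2 = -2·Z_1 - 2  [with Z_1=-1]  = 0; Z_3 = |Z_2 - Z_1|  [with Z_2=0, Z_1=-1]  = 1; Z_4 = -2·Z_3 - Z_2 + Z_1  [with Z_3=1, Z_2=0, Z_1=-1]  = -3; Z_5 = Z_2 + 2·Z_4 - 3  [with Z_2=0, Z_4=-3]  = -9.
Change = -34 − (-9) = -25.

-25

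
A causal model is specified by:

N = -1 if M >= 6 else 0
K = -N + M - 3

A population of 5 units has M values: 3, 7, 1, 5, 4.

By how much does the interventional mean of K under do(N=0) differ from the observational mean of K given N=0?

0.75

do(N=0) breaks N's dependence on M. With N=0 fixed, K across the units is 0, 4, -2, 2, 1, mean 1.
E[K|N=0] averages over only the 4 units with N=0 (M = 3, 1, 5, 4): K = 0, -2, 2, 1, mean 0.25.
Difference = 1 − 0.25 = 0.75.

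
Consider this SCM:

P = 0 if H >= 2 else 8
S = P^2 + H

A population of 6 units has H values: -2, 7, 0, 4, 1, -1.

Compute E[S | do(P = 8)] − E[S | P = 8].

Under do(P=8), P's equation is replaced by P=8 for every unit. Per-unit S: 62, 71, 64, 68, 65, 63. Mean = 65.5.
Observing P=8 restricts to units where P's equation naturally yields 8: H ∈ {-2, 0, 1, -1}. In that subpopulation S = 62, 64, 65, 63, mean 63.5.
Difference = 65.5 − 63.5 = 2.

2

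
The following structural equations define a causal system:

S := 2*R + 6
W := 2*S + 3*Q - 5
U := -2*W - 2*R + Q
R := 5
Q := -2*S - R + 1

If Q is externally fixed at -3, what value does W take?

The intervention breaks the incoming arrows to Q: Q := -2*S - R + 1 no longer applies, and Q = -3.
S = 2*R + 6  [with R=5]  = 16
W = 2*S + 3*Q - 5  [with S=16, Q=-3]  = 18

18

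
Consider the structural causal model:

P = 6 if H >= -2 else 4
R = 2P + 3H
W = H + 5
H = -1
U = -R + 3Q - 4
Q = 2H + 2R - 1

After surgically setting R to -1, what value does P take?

Under do(R=-1), the mechanism R = 2P + 3H is discarded; R is fixed at -1.
Since P is not a descendant of the intervened variable, it is unaffected.
P = 6 if H >= -2 else 4  [with H=-1]  = 6

6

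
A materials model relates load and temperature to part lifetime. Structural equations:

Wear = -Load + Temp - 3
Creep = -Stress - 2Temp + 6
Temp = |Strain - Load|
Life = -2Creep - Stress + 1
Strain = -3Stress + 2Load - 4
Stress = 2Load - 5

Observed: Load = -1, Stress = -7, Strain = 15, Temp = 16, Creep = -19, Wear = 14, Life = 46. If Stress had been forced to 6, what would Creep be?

do(Stress=6) replaces the equation Stress = 2Load - 5 with the constant Stress = 6.
Strain = -3Stress + 2Load - 4  [with Stress=6, Load=-1]  = -24
Temp = |Strain - Load|  [with Strain=-24, Load=-1]  = 23
Creep = -Stress - 2Temp + 6  [with Stress=6, Temp=23]  = -46

-46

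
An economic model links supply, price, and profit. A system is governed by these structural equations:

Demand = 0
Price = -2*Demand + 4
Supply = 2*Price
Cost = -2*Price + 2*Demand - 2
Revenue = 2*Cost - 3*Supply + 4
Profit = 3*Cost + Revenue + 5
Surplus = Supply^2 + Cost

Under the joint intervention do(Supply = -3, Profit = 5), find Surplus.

-1

Under do(Supply = -3, Profit = 5), each intervened variable's structural equation is replaced by its fixed value.
Price = -2*Demand + 4  [with Demand=0]  = 4
Cost = -2*Price + 2*Demand - 2  [with Price=4, Demand=0]  = -10
Surplus = Supply^2 + Cost  [with Supply=-3, Cost=-10]  = -1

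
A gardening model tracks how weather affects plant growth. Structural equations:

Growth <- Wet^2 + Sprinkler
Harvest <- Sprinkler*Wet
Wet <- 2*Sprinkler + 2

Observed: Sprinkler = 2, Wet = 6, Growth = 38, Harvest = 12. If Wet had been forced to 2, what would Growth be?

6

The intervention breaks the incoming arrows to Wet: Wet <- 2*Sprinkler + 2 no longer applies, and Wet = 2.
Growth = Wet^2 + Sprinkler  [with Wet=2, Sprinkler=2]  = 6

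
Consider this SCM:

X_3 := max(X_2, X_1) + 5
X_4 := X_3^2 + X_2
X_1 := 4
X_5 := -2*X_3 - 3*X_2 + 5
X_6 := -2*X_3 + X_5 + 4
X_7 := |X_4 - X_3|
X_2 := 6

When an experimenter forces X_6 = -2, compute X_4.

127

do(X_6=-2) replaces the equation X_6 := -2*X_3 + X_5 + 4 with the constant X_6 = -2.
No directed path runs from X_6 to X_4, so X_4 keeps its natural value.
X_3 = max(X_2, X_1) + 5  [with X_2=6, X_1=4]  = 11
X_4 = X_3^2 + X_2  [with X_3=11, X_2=6]  = 127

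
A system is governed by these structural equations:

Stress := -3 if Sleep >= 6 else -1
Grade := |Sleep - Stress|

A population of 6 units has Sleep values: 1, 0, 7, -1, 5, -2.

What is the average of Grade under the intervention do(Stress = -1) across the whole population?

do(Stress=-1) breaks Stress's dependence on Sleep. With Stress=-1 fixed, Grade across the units is 2, 1, 8, 0, 6, 1, mean 3.

3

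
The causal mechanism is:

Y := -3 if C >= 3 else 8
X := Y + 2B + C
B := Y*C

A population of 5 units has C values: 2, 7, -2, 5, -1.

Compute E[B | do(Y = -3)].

Every unit gets Y=-3 under the intervention. B values become -6, -21, 6, -15, 3; E[B|do(Y=-3)] = -6.6.

-6.6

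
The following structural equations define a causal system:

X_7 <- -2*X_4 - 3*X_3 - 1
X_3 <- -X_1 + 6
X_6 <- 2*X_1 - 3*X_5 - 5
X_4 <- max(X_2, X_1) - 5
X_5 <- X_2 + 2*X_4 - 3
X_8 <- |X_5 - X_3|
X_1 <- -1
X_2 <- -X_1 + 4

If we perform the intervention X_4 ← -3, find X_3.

7

Under do(X_4=-3), the mechanism X_4 <- max(X_2, X_1) - 5 is discarded; X_4 is fixed at -3.
Since X_3 is not a descendant of the intervened variable, it is unaffected.
X_3 = -X_1 + 6  [with X_1=-1]  = 7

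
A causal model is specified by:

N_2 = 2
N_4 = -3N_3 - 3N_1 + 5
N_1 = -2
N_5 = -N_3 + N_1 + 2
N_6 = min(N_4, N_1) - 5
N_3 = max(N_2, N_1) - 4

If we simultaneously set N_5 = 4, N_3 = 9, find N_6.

The joint intervention fixes N_5 = 4, N_3 = 9, removing each variable's own equation.
N_4 = -3N_3 - 3N_1 + 5  [with N_3=9, N_1=-2]  = -16
N_6 = min(N_4, N_1) - 5  [with N_4=-16, N_1=-2]  = -21

-21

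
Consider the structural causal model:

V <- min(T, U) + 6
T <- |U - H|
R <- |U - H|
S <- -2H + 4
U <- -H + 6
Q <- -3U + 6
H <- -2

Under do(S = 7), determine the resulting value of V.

do(S=7) replaces the equation S <- -2H + 4 with the constant S = 7.
No directed path runs from S to V, so V keeps its natural value.
U = -H + 6  [with H=-2]  = 8
T = |U - H|  [with U=8, H=-2]  = 10
V = min(T, U) + 6  [with T=10, U=8]  = 14

14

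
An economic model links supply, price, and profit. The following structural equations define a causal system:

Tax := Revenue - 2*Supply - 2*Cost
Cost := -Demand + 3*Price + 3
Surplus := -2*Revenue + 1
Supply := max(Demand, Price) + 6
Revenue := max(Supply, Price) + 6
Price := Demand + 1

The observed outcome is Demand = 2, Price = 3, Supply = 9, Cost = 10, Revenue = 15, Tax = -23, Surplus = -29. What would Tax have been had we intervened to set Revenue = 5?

The intervention breaks the incoming arrows to Revenue: Revenue := max(Supply, Price) + 6 no longer applies, and Revenue = 5.
Price = Demand + 1  [with Demand=2]  = 3
Supply = max(Demand, Price) + 6  [with Demand=2, Price=3]  = 9
Cost = -Demand + 3*Price + 3  [with Demand=2, Price=3]  = 10
Tax = Revenue - 2*Supply - 2*Cost  [with Revenue=5, Supply=9, Cost=10]  = -33

-33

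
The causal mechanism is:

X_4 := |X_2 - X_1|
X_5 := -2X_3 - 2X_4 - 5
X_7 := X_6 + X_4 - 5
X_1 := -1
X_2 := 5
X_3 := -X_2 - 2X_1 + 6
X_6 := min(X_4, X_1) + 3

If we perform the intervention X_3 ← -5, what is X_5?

do(X_3=-5) replaces the equation X_3 := -X_2 - 2X_1 + 6 with the constant X_3 = -5.
X_4 = |X_2 - X_1|  [with X_2=5, X_1=-1]  = 6
X_5 = -2X_3 - 2X_4 - 5  [with X_3=-5, X_4=6]  = -7

-7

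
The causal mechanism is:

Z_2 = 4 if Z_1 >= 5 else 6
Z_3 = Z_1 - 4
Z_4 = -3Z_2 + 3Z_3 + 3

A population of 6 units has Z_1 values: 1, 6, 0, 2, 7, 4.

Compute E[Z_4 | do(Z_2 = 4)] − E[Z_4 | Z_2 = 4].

The intervention sets Z_2=4 in all 6 units regardless of Z_1. Recomputing Z_4 per unit gives -18, -3, -21, -15, 0, -9; average -11.
Observing Z_2=4 restricts to units where Z_2's equation naturally yields 4: Z_1 ∈ {6, 7}. In that subpopulation Z_4 = -3, 0, mean -1.5.
Difference = -11 − (-1.5) = -9.5.

-9.5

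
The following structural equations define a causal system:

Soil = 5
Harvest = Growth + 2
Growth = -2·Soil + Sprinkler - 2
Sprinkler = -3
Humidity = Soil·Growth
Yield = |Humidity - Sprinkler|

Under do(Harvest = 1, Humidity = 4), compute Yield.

Setting Harvest = 1, Humidity = 4 by intervention discards those variables' equations.
Yield = |Humidity - Sprinkler|  [with Humidity=4, Sprinkler=-3]  = 7

7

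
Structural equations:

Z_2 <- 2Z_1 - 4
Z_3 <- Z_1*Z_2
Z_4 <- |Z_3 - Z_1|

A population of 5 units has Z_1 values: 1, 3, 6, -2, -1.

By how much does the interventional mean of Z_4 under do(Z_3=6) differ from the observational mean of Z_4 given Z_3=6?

-0.4

do(Z_3=6) breaks Z_3's dependence on Z_1. With Z_3=6 fixed, Z_4 across the units is 5, 3, 0, 8, 7, mean 4.6.
E[Z_4|Z_3=6] averages over only the 2 units with Z_3=6 (Z_1 = 3, -1): Z_4 = 3, 7, mean 5.
Difference = 4.6 − 5 = -0.4.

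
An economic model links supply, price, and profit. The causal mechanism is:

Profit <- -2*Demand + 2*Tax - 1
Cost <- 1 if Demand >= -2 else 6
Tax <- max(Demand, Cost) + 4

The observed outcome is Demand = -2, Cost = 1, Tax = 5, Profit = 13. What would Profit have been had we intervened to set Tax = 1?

5

The intervention breaks the incoming arrows to Tax: Tax <- max(Demand, Cost) + 4 no longer applies, and Tax = 1.
Profit = -2*Demand + 2*Tax - 1  [with Demand=-2, Tax=1]  = 5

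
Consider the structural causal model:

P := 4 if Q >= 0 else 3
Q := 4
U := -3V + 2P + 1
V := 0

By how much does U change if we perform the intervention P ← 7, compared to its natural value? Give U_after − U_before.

The intervention breaks the incoming arrows to P: P := 4 if Q >= 0 else 3 no longer applies, and P = 7.
U = -3V + 2P + 1  [with V=0, P=7]  = 15
Without intervention: P = 4 if Q >= 0 else 3  [with Q=4]  = 4; U = -3V + 2P + 1  [with V=0, P=4]  = 9.
Change = 15 − 9 = 6.

6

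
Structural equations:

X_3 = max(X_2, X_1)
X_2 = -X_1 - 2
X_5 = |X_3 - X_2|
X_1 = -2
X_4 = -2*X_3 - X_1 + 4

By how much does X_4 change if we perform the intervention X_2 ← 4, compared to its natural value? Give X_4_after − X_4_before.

Under do(X_2=4), the mechanism X_2 = -X_1 - 2 is discarded; X_2 is fixed at 4.
X_3 = max(X_2, X_1)  [with X_2=4, X_1=-2]  = 4
X_4 = -2*X_3 - X_1 + 4  [with X_3=4, X_1=-2]  = -2
Without intervention: X_2 = -X_1 - 2  [with X_1=-2]  = 0; X_3 = max(X_2, X_1)  [with X_2=0, X_1=-2]  = 0; X_4 = -2*X_3 - X_1 + 4  [with X_3=0, X_1=-2]  = 6.
Change = -2 − 6 = -8.

-8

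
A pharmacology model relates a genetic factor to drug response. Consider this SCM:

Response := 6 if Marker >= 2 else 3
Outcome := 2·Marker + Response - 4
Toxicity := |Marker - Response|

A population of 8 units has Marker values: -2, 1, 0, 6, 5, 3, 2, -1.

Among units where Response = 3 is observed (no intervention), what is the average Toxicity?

3.5

Observing Response=3 restricts to units where Response's equation naturally yields 3: Marker ∈ {-2, 1, 0, -1}. In that subpopulation Toxicity = 5, 2, 3, 4, mean 3.5.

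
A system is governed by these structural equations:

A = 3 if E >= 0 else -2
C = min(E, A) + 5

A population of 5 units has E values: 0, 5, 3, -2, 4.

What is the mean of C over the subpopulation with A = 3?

7.25

E[C|A=3] averages over only the 4 units with A=3 (E = 0, 5, 3, 4): C = 5, 8, 8, 8, mean 7.25.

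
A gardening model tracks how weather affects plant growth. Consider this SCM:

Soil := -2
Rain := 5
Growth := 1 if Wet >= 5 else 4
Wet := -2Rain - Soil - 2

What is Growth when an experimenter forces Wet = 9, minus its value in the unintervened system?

The intervention breaks the incoming arrows to Wet: Wet := -2Rain - Soil - 2 no longer applies, and Wet = 9.
Growth = 1 if Wet >= 5 else 4  [with Wet=9]  = 1
Without intervention: Wet = -2Rain - Soil - 2  [with Rain=5, Soil=-2]  = -10; Growth = 1 if Wet >= 5 else 4  [with Wet=-10]  = 4.
Change = 1 − 4 = -3.

-3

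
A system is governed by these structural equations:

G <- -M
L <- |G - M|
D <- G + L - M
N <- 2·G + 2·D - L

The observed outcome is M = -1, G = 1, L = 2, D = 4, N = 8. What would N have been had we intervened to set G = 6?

do(G=6) replaces the equation G <- -M with the constant G = 6.
L = |G - M|  [with G=6, M=-1]  = 7
D = G + L - M  [with G=6, L=7, M=-1]  = 14
N = 2·G + 2·D - L  [with G=6, D=14, L=7]  = 33

33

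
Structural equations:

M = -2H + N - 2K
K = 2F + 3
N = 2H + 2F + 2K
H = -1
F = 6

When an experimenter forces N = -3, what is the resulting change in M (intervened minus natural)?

-43

Intervening sets N = -3 and removes its equation (N = 2H + 2F + 2K).
K = 2F + 3  [with F=6]  = 15
M = -2H + N - 2K  [with H=-1, N=-3, K=15]  = -31
Without intervention: K = 2F + 3  [with F=6]  = 15; N = 2H + 2F + 2K  [with H=-1, F=6, K=15]  = 40; M = -2H + N - 2K  [with H=-1, N=40, K=15]  = 12.
Change = -31 − 12 = -43.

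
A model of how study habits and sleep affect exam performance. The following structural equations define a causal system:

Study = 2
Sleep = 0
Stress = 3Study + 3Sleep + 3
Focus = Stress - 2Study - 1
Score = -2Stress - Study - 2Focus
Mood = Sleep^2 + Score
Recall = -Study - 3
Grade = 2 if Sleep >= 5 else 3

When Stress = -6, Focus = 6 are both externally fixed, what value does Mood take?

-2

Setting Stress = -6, Focus = 6 by intervention discards those variables' equations.
Score = -2Stress - Study - 2Focus  [with Stress=-6, Study=2, Focus=6]  = -2
Mood = Sleep^2 + Score  [with Sleep=0, Score=-2]  = -2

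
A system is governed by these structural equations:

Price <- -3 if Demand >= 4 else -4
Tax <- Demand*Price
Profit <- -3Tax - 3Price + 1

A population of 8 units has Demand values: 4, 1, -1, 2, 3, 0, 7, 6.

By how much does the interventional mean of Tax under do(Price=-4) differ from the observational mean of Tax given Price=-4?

Under do(Price=-4), Price's equation is replaced by Price=-4 for every unit. Per-unit Tax: -16, -4, 4, -8, -12, 0, -28, -24. Mean = -11.
E[Tax|Price=-4] averages over only the 5 units with Price=-4 (Demand = 1, -1, 2, 3, 0): Tax = -4, 4, -8, -12, 0, mean -4.
Difference = -11 − (-4) = -7.

-7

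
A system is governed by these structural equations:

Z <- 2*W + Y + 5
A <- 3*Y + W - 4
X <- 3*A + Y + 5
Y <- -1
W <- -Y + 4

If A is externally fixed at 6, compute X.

The intervention breaks the incoming arrows to A: A <- 3*Y + W - 4 no longer applies, and A = 6.
X = 3*A + Y + 5  [with A=6, Y=-1]  = 22

22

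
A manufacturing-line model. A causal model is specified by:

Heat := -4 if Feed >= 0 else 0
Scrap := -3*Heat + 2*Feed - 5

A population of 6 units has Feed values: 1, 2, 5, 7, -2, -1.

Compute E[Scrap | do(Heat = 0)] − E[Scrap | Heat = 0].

Under do(Heat=0), Heat's equation is replaced by Heat=0 for every unit. Per-unit Scrap: -3, -1, 5, 9, -9, -7. Mean = -1.
Observing Heat=0 restricts to units where Heat's equation naturally yields 0: Feed ∈ {-2, -1}. In that subpopulation Scrap = -9, -7, mean -8.
Difference = -1 − (-8) = 7.

7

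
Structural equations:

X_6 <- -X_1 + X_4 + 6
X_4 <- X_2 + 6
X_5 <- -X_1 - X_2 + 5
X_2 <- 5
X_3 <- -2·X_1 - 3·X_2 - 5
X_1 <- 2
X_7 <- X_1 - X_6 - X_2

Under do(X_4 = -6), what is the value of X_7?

The intervention breaks the incoming arrows to X_4: X_4 <- X_2 + 6 no longer applies, and X_4 = -6.
X_6 = -X_1 + X_4 + 6  [with X_1=2, X_4=-6]  = -2
X_7 = X_1 - X_6 - X_2  [with X_1=2, X_6=-2, X_2=5]  = -1

-1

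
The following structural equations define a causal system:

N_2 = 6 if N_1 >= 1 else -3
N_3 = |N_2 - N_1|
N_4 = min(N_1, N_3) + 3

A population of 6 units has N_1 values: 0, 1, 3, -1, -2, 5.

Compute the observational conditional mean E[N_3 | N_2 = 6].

3

E[N_3|N_2=6] averages over only the 3 units with N_2=6 (N_1 = 1, 3, 5): N_3 = 5, 3, 1, mean 3.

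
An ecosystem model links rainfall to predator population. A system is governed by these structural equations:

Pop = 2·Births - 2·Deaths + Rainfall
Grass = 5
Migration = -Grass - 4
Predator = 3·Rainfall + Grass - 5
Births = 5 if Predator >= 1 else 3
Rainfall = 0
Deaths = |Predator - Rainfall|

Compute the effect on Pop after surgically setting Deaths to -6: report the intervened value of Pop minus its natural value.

Under do(Deaths=-6), the mechanism Deaths = |Predator - Rainfall| is discarded; Deaths is fixed at -6.
Predator = 3·Rainfall + Grass - 5  [with Rainfall=0, Grass=5]  = 0
Births = 5 if Predator >= 1 else 3  [with Predator=0]  = 3
Pop = 2·Births - 2·Deaths + Rainfall  [with Births=3, Deaths=-6, Rainfall=0]  = 18
Without intervention: Predator = 3·Rainfall + Grass - 5  [with Rainfall=0, Grass=5]  = 0; Births = 5 if Predator >= 1 else 3  [with Predator=0]  = 3; Deaths = |Predator - Rainfall|  [with Predator=0, Rainfall=0]  = 0; Pop = 2·Births - 2·Deaths + Rainfall  [with Births=3, Deaths=0, Rainfall=0]  = 6.
Change = 18 − 6 = 12.

12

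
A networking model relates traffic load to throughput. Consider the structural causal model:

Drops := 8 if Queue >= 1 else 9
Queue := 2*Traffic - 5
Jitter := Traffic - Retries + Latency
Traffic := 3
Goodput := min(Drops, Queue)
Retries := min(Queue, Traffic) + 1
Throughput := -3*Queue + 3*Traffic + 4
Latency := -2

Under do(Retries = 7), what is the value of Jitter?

-6

The intervention breaks the incoming arrows to Retries: Retries := min(Queue, Traffic) + 1 no longer applies, and Retries = 7.
Jitter = Traffic - Retries + Latency  [with Traffic=3, Retries=7, Latency=-2]  = -6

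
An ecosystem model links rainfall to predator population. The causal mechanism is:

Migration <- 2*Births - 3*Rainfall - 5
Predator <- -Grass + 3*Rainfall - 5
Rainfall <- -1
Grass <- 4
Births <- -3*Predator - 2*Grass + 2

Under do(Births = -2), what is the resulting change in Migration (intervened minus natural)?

-64

Intervening sets Births = -2 and removes its equation (Births <- -3*Predator - 2*Grass + 2).
Migration = 2*Births - 3*Rainfall - 5  [with Births=-2, Rainfall=-1]  = -6
Without intervention: Predator = -Grass + 3*Rainfall - 5  [with Grass=4, Rainfall=-1]  = -12; Births = -3*Predator - 2*Grass + 2  [with Predator=-12, Grass=4]  = 30; Migration = 2*Births - 3*Rainfall - 5  [with Births=30, Rainfall=-1]  = 58.
Change = -6 − 58 = -64.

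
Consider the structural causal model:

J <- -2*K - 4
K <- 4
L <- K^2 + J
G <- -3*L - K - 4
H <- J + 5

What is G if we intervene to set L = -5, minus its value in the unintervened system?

27

Intervening sets L = -5 and removes its equation (L <- K^2 + J).
G = -3*L - K - 4  [with L=-5, K=4]  = 7
Without intervention: J = -2*K - 4  [with K=4]  = -12; L = K^2 + J  [with K=4, J=-12]  = 4; G = -3*L - K - 4  [with L=4, K=4]  = -20.
Change = 7 − (-20) = 27.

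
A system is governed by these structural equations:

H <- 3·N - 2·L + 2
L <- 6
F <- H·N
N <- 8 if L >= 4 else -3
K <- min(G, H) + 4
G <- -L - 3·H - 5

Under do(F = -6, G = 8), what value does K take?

Setting F = -6, G = 8 by intervention discards those variables' equations.
N = 8 if L >= 4 else -3  [with L=6]  = 8
H = 3·N - 2·L + 2  [with N=8, L=6]  = 14
K = min(G, H) + 4  [with G=8, H=14]  = 12

12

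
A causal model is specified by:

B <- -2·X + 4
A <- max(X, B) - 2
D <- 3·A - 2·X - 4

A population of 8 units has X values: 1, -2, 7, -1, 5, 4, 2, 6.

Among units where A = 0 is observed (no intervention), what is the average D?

-7

Observing A=0 restricts to units where A's equation naturally yields 0: X ∈ {1, 2}. In that subpopulation D = -6, -8, mean -7.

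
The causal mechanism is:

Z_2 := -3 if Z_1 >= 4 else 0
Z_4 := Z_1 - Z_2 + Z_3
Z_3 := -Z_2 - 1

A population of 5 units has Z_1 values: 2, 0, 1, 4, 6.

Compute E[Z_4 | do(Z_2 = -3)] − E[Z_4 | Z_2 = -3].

-2.4

The intervention sets Z_2=-3 in all 5 units regardless of Z_1. Recomputing Z_4 per unit gives 7, 5, 6, 9, 11; average 7.6.
E[Z_4|Z_2=-3] averages over only the 2 units with Z_2=-3 (Z_1 = 4, 6): Z_4 = 9, 11, mean 10.
Difference = 7.6 − 10 = -2.4.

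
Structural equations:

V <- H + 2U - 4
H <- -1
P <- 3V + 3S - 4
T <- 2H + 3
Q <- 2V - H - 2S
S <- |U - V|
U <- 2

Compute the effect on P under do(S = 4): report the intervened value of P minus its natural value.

3

Under do(S=4), the mechanism S <- |U - V| is discarded; S is fixed at 4.
V = H + 2U - 4  [with H=-1, U=2]  = -1
P = 3V + 3S - 4  [with V=-1, S=4]  = 5
Without intervention: V = H + 2U - 4  [with H=-1, U=2]  = -1; S = |U - V|  [with U=2, V=-1]  = 3; P = 3V + 3S - 4  [with V=-1, S=3]  = 2.
Change = 5 − 2 = 3.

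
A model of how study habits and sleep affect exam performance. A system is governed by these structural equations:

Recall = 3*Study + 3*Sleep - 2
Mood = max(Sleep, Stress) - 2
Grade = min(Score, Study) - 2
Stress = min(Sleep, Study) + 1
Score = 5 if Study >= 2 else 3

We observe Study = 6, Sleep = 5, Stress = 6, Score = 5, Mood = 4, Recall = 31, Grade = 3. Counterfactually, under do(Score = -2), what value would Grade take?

-4

The intervention breaks the incoming arrows to Score: Score = 5 if Study >= 2 else 3 no longer applies, and Score = -2.
Grade = min(Score, Study) - 2  [with Score=-2, Study=6]  = -4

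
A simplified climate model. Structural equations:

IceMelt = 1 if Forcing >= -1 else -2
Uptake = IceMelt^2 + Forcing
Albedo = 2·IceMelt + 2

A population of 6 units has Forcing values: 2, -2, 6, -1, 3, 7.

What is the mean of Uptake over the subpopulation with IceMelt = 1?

E[Uptake|IceMelt=1] averages over only the 5 units with IceMelt=1 (Forcing = 2, 6, -1, 3, 7): Uptake = 3, 7, 0, 4, 8, mean 4.4.

4.4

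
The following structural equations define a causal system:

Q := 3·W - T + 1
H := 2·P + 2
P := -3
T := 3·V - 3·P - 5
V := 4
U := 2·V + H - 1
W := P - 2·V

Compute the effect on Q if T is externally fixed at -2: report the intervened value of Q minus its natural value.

The intervention breaks the incoming arrows to T: T := 3·V - 3·P - 5 no longer applies, and T = -2.
W = P - 2·V  [with P=-3, V=4]  = -11
Q = 3·W - T + 1  [with W=-11, T=-2]  = -30
Without intervention: T = 3·V - 3·P - 5  [with V=4, P=-3]  = 16; W = P - 2·V  [with P=-3, V=4]  = -11; Q = 3·W - T + 1  [with W=-11, T=16]  = -48.
Change = -30 − (-48) = 18.

18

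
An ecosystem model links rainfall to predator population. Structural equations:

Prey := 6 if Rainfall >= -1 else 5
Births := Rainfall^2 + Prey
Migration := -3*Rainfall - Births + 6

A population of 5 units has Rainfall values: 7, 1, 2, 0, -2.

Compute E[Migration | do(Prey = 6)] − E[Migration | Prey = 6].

The intervention sets Prey=6 in all 5 units regardless of Rainfall. Recomputing Migration per unit gives -70, -4, -10, 0, 2; average -16.4.
Conditioning on Prey=6 selects the 4 unit(s) with Rainfall ∈ {7, 1, 2, 0}. Their Migration values: -70, -4, -10, 0. Mean = -21.
Difference = -16.4 − (-21) = 4.6.

4.6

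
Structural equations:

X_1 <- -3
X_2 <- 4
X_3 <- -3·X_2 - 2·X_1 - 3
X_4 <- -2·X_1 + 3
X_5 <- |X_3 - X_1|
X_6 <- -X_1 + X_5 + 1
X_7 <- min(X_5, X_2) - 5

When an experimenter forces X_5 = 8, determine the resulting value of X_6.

12

The intervention breaks the incoming arrows to X_5: X_5 <- |X_3 - X_1| no longer applies, and X_5 = 8.
X_6 = -X_1 + X_5 + 1  [with X_1=-3, X_5=8]  = 12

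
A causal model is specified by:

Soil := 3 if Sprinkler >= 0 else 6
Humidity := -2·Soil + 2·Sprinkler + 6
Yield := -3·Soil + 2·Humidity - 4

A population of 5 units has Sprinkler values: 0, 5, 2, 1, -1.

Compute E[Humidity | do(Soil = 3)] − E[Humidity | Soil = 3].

Under do(Soil=3), Soil's equation is replaced by Soil=3 for every unit. Per-unit Humidity: 0, 10, 4, 2, -2. Mean = 2.8.
E[Humidity|Soil=3] averages over only the 4 units with Soil=3 (Sprinkler = 0, 5, 2, 1): Humidity = 0, 10, 4, 2, mean 4.
Difference = 2.8 − 4 = -1.2.

-1.2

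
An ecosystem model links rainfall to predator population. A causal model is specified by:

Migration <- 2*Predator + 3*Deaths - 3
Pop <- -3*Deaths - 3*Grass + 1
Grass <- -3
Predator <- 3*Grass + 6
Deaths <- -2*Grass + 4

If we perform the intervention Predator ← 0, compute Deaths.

The intervention breaks the incoming arrows to Predator: Predator <- 3*Grass + 6 no longer applies, and Predator = 0.
Since Deaths is not a descendant of the intervened variable, it is unaffected.
Deaths = -2*Grass + 4  [with Grass=-3]  = 10

10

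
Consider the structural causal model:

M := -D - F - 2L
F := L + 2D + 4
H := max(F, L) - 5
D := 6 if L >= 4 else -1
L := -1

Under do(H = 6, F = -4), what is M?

7

Under do(H = 6, F = -4), each intervened variable's structural equation is replaced by its fixed value.
D = 6 if L >= 4 else -1  [with L=-1]  = -1
M = -D - F - 2L  [with D=-1, F=-4, L=-1]  = 7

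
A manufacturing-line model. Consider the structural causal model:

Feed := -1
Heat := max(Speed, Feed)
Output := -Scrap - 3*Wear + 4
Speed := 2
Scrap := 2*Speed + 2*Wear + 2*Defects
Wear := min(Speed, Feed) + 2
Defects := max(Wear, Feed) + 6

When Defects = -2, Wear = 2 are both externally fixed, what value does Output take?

Setting Defects = -2, Wear = 2 by intervention discards those variables' equations.
Scrap = 2*Speed + 2*Wear + 2*Defects  [with Speed=2, Wear=2, Defects=-2]  = 4
Output = -Scrap - 3*Wear + 4  [with Scrap=4, Wear=2]  = -6

-6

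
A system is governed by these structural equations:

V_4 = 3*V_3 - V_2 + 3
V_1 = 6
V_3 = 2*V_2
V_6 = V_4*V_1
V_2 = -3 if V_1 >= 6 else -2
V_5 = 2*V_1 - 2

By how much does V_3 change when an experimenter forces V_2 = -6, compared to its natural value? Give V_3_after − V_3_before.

The intervention breaks the incoming arrows to V_2: V_2 = -3 if V_1 >= 6 else -2 no longer applies, and V_2 = -6.
V_3 = 2*V_2  [with V_2=-6]  = -12
Without intervention: V_2 = -3 if V_1 >= 6 else -2  [with V_1=6]  = -3; V_3 = 2*V_2  [with V_2=-3]  = -6.
Change = -12 − (-6) = -6.

-6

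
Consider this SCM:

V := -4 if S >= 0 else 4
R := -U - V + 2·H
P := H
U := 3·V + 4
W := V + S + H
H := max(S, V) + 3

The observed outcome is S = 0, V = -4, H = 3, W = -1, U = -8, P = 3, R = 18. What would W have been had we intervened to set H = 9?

The intervention breaks the incoming arrows to H: H := max(S, V) + 3 no longer applies, and H = 9.
V = -4 if S >= 0 else 4  [with S=0]  = -4
W = V + S + H  [with V=-4, S=0, H=9]  = 5

5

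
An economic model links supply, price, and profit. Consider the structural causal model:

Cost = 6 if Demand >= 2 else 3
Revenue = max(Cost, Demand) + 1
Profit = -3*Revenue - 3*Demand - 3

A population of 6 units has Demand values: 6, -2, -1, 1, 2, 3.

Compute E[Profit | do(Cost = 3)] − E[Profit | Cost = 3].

Every unit gets Cost=3 under the intervention. Profit values become -42, -9, -12, -18, -21, -24; E[Profit|do(Cost=3)] = -21.
Conditioning on Cost=3 selects the 3 unit(s) with Demand ∈ {-2, -1, 1}. Their Profit values: -9, -12, -18. Mean = -13.
Difference = -21 − (-13) = -8.

-8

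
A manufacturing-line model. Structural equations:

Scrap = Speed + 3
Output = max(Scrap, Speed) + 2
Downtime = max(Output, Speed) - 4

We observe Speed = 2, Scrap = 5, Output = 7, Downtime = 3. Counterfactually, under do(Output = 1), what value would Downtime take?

-2

The intervention breaks the incoming arrows to Output: Output = max(Scrap, Speed) + 2 no longer applies, and Output = 1.
Downtime = max(Output, Speed) - 4  [with Output=1, Speed=2]  = -2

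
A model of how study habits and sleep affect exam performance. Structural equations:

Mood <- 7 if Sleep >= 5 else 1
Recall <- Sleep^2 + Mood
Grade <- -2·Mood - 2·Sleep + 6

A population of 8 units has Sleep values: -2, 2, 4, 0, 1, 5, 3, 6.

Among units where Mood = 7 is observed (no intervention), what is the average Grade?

Conditioning on Mood=7 selects the 2 unit(s) with Sleep ∈ {5, 6}. Their Grade values: -18, -20. Mean = -19.

-19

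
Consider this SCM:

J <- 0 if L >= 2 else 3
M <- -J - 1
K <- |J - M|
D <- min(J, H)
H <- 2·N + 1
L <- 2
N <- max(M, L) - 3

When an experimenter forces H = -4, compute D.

The intervention breaks the incoming arrows to H: H <- 2·N + 1 no longer applies, and H = -4.
J = 0 if L >= 2 else 3  [with L=2]  = 0
D = min(J, H)  [with J=0, H=-4]  = -4

-4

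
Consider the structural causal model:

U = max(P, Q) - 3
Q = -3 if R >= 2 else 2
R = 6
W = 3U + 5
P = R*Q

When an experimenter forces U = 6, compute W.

Intervening sets U = 6 and removes its equation (U = max(P, Q) - 3).
W = 3U + 5  [with U=6]  = 23

23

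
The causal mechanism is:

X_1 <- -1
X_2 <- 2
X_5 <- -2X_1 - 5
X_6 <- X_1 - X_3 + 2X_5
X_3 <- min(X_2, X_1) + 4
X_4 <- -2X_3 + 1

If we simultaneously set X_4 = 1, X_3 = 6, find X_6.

The joint intervention fixes X_4 = 1, X_3 = 6, removing each variable's own equation.
X_5 = -2X_1 - 5  [with X_1=-1]  = -3
X_6 = X_1 - X_3 + 2X_5  [with X_1=-1, X_3=6, X_5=-3]  = -13

-13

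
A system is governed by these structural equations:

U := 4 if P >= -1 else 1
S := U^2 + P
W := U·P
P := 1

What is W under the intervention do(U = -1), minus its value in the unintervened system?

-5

The intervention breaks the incoming arrows to U: U := 4 if P >= -1 else 1 no longer applies, and U = -1.
W = U·P  [with U=-1, P=1]  = -1
Without intervention: U = 4 if P >= -1 else 1  [with P=1]  = 4; W = U·P  [with U=4, P=1]  = 4.
Change = -1 − 4 = -5.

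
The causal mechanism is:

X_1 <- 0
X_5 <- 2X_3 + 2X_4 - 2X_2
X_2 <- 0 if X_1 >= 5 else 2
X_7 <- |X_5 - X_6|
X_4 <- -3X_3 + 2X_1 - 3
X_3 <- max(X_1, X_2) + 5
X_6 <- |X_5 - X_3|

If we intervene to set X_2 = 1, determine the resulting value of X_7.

70

Under do(X_2=1), the mechanism X_2 <- 0 if X_1 >= 5 else 2 is discarded; X_2 is fixed at 1.
X_3 = max(X_1, X_2) + 5  [with X_1=0, X_2=1]  = 6
X_4 = -3X_3 + 2X_1 - 3  [with X_3=6, X_1=0]  = -21
X_5 = 2X_3 + 2X_4 - 2X_2  [with X_3=6, X_4=-21, X_2=1]  = -32
X_6 = |X_5 - X_3|  [with X_5=-32, X_3=6]  = 38
X_7 = |X_5 - X_6|  [with X_5=-32, X_6=38]  = 70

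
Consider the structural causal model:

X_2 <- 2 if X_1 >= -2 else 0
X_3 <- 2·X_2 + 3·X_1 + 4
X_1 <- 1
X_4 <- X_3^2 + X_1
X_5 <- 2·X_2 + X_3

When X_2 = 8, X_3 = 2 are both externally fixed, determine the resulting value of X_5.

Under do(X_2 = 8, X_3 = 2), each intervened variable's structural equation is replaced by its fixed value.
X_5 = 2·X_2 + X_3  [with X_2=8, X_3=2]  = 18

18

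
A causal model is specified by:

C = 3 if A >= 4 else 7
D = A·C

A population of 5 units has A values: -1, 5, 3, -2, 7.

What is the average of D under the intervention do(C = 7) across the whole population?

16.8

Every unit gets C=7 under the intervention. D values become -7, 35, 21, -14, 49; E[D|do(C=7)] = 16.8.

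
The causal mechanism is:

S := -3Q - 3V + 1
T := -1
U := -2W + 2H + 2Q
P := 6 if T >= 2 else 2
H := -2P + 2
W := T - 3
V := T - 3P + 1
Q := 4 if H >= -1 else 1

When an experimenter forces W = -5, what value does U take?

do(W=-5) replaces the equation W := T - 3 with the constant W = -5.
P = 6 if T >= 2 else 2  [with T=-1]  = 2
H = -2P + 2  [with P=2]  = -2
Q = 4 if H >= -1 else 1  [with H=-2]  = 1
U = -2W + 2H + 2Q  [with W=-5, H=-2, Q=1]  = 8

8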